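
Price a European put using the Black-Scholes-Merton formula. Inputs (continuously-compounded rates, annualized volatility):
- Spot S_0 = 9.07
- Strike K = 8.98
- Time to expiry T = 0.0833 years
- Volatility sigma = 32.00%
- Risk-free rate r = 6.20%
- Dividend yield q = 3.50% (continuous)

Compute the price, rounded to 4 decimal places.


Answer: Price = 0.2790

Derivation:
d1 = (ln(S/K) + (r - q + 0.5*sigma^2) * T) / (sigma * sqrt(T)) = 0.17850667
d2 = d1 - sigma * sqrt(T) = 0.08614911
exp(-rT) = 0.99484871; exp(-qT) = 0.99708875
P = K * exp(-rT) * N(-d2) - S_0 * exp(-qT) * N(-d1)
N(-d1) = 0.42916254; N(-d2) = 0.46567394
P = 8.9800 * 0.99484871 * 0.46567394 - 9.0700 * 0.99708875 * 0.42916254 = 0.2790


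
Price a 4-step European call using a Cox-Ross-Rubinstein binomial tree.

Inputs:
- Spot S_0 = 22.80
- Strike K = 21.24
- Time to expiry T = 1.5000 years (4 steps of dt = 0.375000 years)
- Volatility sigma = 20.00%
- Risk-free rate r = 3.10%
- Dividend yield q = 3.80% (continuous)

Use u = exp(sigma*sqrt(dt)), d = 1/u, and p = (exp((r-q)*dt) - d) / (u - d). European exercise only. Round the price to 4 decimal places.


dt = T/N = 0.375000
u = exp(sigma*sqrt(dt)) = 1.130290; d = 1/u = 0.884728
p = (exp((r-q)*dt) - d) / (u - d) = 0.458744
Discount per step: exp(-r*dt) = 0.988442
Stock lattice S(k, i) with i counting down-moves:
  k=0: S(0,0) = 22.8000
  k=1: S(1,0) = 25.7706; S(1,1) = 20.1718
  k=2: S(2,0) = 29.1283; S(2,1) = 22.8000; S(2,2) = 17.8466
  k=3: S(3,0) = 32.9234; S(3,1) = 25.7706; S(3,2) = 20.1718; S(3,3) = 15.7894
  k=4: S(4,0) = 37.2130; S(4,1) = 29.1283; S(4,2) = 22.8000; S(4,3) = 17.8466; S(4,4) = 13.9693
Terminal payoffs V(N, i) = max(S_T - K, 0):
  V(4,0) = 15.973012; V(4,1) = 7.888280; V(4,2) = 1.560000; V(4,3) = 0.000000; V(4,4) = 0.000000
Backward induction: V(k, i) = exp(-r*dt) * [p * V(k+1, i) + (1-p) * V(k+1, i+1)].
  V(3,0) = exp(-r*dt) * [p*15.973012 + (1-p)*7.888280] = 11.463065
  V(3,1) = exp(-r*dt) * [p*7.888280 + (1-p)*1.560000] = 4.411477
  V(3,2) = exp(-r*dt) * [p*1.560000 + (1-p)*0.000000] = 0.707369
  V(3,3) = exp(-r*dt) * [p*0.000000 + (1-p)*0.000000] = 0.000000
  V(2,0) = exp(-r*dt) * [p*11.463065 + (1-p)*4.411477] = 7.557975
  V(2,1) = exp(-r*dt) * [p*4.411477 + (1-p)*0.707369] = 2.378791
  V(2,2) = exp(-r*dt) * [p*0.707369 + (1-p)*0.000000] = 0.320751
  V(1,0) = exp(-r*dt) * [p*7.557975 + (1-p)*2.378791] = 4.699756
  V(1,1) = exp(-r*dt) * [p*2.378791 + (1-p)*0.320751] = 1.250245
  V(0,0) = exp(-r*dt) * [p*4.699756 + (1-p)*1.250245] = 2.799948

Answer: Price = V(0,0) = 2.7999


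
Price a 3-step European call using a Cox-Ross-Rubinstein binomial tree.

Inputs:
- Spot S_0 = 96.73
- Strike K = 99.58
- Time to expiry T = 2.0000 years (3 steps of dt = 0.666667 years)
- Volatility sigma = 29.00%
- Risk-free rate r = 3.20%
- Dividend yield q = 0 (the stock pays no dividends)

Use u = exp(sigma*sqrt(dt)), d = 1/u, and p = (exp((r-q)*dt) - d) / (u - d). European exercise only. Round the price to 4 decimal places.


Answer: Price = V(0,0) = 18.3406

Derivation:
dt = T/N = 0.666667
u = exp(sigma*sqrt(dt)) = 1.267167; d = 1/u = 0.789162
p = (exp((r-q)*dt) - d) / (u - d) = 0.486188
Discount per step: exp(-r*dt) = 0.978893
Stock lattice S(k, i) with i counting down-moves:
  k=0: S(0,0) = 96.7300
  k=1: S(1,0) = 122.5731; S(1,1) = 76.3356
  k=2: S(2,0) = 155.3206; S(2,1) = 96.7300; S(2,2) = 60.2411
  k=3: S(3,0) = 196.8172; S(3,1) = 122.5731; S(3,2) = 76.3356; S(3,3) = 47.5400
Terminal payoffs V(N, i) = max(S_T - K, 0):
  V(3,0) = 97.237247; V(3,1) = 22.993102; V(3,2) = 0.000000; V(3,3) = 0.000000
Backward induction: V(k, i) = exp(-r*dt) * [p * V(k+1, i) + (1-p) * V(k+1, i+1)].
  V(2,0) = exp(-r*dt) * [p*97.237247 + (1-p)*22.993102] = 57.842511
  V(2,1) = exp(-r*dt) * [p*22.993102 + (1-p)*0.000000] = 10.943019
  V(2,2) = exp(-r*dt) * [p*0.000000 + (1-p)*0.000000] = 0.000000
  V(1,0) = exp(-r*dt) * [p*57.842511 + (1-p)*10.943019] = 33.032738
  V(1,1) = exp(-r*dt) * [p*10.943019 + (1-p)*0.000000] = 5.208070
  V(0,0) = exp(-r*dt) * [p*33.032738 + (1-p)*5.208070] = 18.340629


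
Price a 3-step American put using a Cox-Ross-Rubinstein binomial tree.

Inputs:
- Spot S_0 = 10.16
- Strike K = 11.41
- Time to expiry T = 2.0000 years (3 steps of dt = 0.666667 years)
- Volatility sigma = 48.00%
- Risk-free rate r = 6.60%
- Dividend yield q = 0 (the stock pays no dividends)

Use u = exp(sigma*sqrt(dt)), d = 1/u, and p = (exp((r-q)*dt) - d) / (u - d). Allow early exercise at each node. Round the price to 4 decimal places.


dt = T/N = 0.666667
u = exp(sigma*sqrt(dt)) = 1.479817; d = 1/u = 0.675759
p = (exp((r-q)*dt) - d) / (u - d) = 0.459200
Discount per step: exp(-r*dt) = 0.956954
Stock lattice S(k, i) with i counting down-moves:
  k=0: S(0,0) = 10.1600
  k=1: S(1,0) = 15.0349; S(1,1) = 6.8657
  k=2: S(2,0) = 22.2490; S(2,1) = 10.1600; S(2,2) = 4.6396
  k=3: S(3,0) = 32.9244; S(3,1) = 15.0349; S(3,2) = 6.8657; S(3,3) = 3.1352
Terminal payoffs V(N, i) = max(K - S_T, 0):
  V(3,0) = 0.000000; V(3,1) = 0.000000; V(3,2) = 4.544286; V(3,3) = 8.274767
Backward induction: V(k, i) = exp(-r*dt) * [p * V(k+1, i) + (1-p) * V(k+1, i+1)]; then take max(V_cont, immediate exercise) for American.
  V(2,0) = exp(-r*dt) * [p*0.000000 + (1-p)*0.000000] = 0.000000; exercise = 0.000000; V(2,0) = max -> 0.000000
  V(2,1) = exp(-r*dt) * [p*0.000000 + (1-p)*4.544286] = 2.351763; exercise = 1.250000; V(2,1) = max -> 2.351763
  V(2,2) = exp(-r*dt) * [p*4.544286 + (1-p)*8.274767] = 6.279274; exercise = 6.770430; V(2,2) = max -> 6.770430
  V(1,0) = exp(-r*dt) * [p*0.000000 + (1-p)*2.351763] = 1.217086; exercise = 0.000000; V(1,0) = max -> 1.217086
  V(1,1) = exp(-r*dt) * [p*2.351763 + (1-p)*6.770430] = 4.537281; exercise = 4.544286; V(1,1) = max -> 4.544286
  V(0,0) = exp(-r*dt) * [p*1.217086 + (1-p)*4.544286] = 2.886591; exercise = 1.250000; V(0,0) = max -> 2.886591

Answer: Price = V(0,0) = 2.8866


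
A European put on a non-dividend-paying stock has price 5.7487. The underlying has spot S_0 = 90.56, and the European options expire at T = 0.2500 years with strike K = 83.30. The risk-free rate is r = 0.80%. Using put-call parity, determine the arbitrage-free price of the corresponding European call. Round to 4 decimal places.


Answer: Call price = 13.1751

Derivation:
Put-call parity: C - P = S_0 * exp(-qT) - K * exp(-rT).
S_0 * exp(-qT) = 90.5600 * 1.00000000 = 90.56000000
K * exp(-rT) = 83.3000 * 0.99800200 = 83.13356649
C = P + S*exp(-qT) - K*exp(-rT)
C = 5.7487 + 90.56000000 - 83.13356649 = 13.1751


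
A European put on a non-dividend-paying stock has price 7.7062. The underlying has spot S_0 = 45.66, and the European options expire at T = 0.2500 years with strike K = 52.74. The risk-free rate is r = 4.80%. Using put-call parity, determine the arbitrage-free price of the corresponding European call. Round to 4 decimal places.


Answer: Call price = 1.2553

Derivation:
Put-call parity: C - P = S_0 * exp(-qT) - K * exp(-rT).
S_0 * exp(-qT) = 45.6600 * 1.00000000 = 45.66000000
K * exp(-rT) = 52.7400 * 0.98807171 = 52.11090214
C = P + S*exp(-qT) - K*exp(-rT)
C = 7.7062 + 45.66000000 - 52.11090214 = 1.2553


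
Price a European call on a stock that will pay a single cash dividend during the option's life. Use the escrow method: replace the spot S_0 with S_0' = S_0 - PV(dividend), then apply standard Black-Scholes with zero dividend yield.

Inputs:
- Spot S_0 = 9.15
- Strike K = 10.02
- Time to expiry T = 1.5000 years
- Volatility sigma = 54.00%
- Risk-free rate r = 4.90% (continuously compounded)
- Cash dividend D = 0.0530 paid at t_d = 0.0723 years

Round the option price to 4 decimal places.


PV(D) = D * exp(-r * t_d) = 0.0530 * 0.99646357 = 0.05281257
S_0' = S_0 - PV(D) = 9.1500 - 0.05281257 = 9.09718743
d1 = (ln(S_0'/K) + (r + sigma^2/2)*T) / (sigma*sqrt(T)) = 0.29572629
d2 = d1 - sigma*sqrt(T) = -0.36563594
exp(-rT) = 0.92913615
N(d1) = 0.61628044; N(d2) = 0.35731838
C = S_0' * N(d1) - K * exp(-rT) * N(d2) = 9.09718743 * 0.61628044 - 10.0200 * 0.92913615 * 0.35731838 = 2.2798

Answer: Price = 2.2798


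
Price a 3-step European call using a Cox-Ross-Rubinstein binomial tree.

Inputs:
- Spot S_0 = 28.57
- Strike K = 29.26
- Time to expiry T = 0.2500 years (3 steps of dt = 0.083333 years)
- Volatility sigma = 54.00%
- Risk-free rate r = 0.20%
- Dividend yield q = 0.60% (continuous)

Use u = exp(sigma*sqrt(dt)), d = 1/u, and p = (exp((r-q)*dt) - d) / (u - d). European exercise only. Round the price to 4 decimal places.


Answer: Price = V(0,0) = 3.0056

Derivation:
dt = T/N = 0.083333
u = exp(sigma*sqrt(dt)) = 1.168691; d = 1/u = 0.855658
p = (exp((r-q)*dt) - d) / (u - d) = 0.460043
Discount per step: exp(-r*dt) = 0.999833
Stock lattice S(k, i) with i counting down-moves:
  k=0: S(0,0) = 28.5700
  k=1: S(1,0) = 33.3895; S(1,1) = 24.4461
  k=2: S(2,0) = 39.0220; S(2,1) = 28.5700; S(2,2) = 20.9175
  k=3: S(3,0) = 45.6047; S(3,1) = 33.3895; S(3,2) = 24.4461; S(3,3) = 17.8983
Terminal payoffs V(N, i) = max(S_T - K, 0):
  V(3,0) = 16.344707; V(3,1) = 4.129510; V(3,2) = 0.000000; V(3,3) = 0.000000
Backward induction: V(k, i) = exp(-r*dt) * [p * V(k+1, i) + (1-p) * V(k+1, i+1)].
  V(2,0) = exp(-r*dt) * [p*16.344707 + (1-p)*4.129510] = 9.747400
  V(2,1) = exp(-r*dt) * [p*4.129510 + (1-p)*0.000000] = 1.899435
  V(2,2) = exp(-r*dt) * [p*0.000000 + (1-p)*0.000000] = 0.000000
  V(1,0) = exp(-r*dt) * [p*9.747400 + (1-p)*1.899435] = 5.508918
  V(1,1) = exp(-r*dt) * [p*1.899435 + (1-p)*0.000000] = 0.873676
  V(0,0) = exp(-r*dt) * [p*5.508918 + (1-p)*0.873676] = 3.005585


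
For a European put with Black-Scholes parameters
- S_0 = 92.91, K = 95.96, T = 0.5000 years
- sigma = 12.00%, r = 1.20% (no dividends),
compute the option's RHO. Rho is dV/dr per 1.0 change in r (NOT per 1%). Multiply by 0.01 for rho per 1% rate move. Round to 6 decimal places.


Answer: Rho = -30.414869

Derivation:
d1 = -0.2675238960; d2 = -0.3523767097
phi(d1) = 0.3849187328; exp(-qT) = 1.0000000000; exp(-rT) = 0.9940179641
N(-d2) = 0.6377221169
Rho = -K*T*exp(-rT)*N(-d2) = -95.9600 * 0.5000 * 0.9940179641 * 0.6377221169 = -30.414869


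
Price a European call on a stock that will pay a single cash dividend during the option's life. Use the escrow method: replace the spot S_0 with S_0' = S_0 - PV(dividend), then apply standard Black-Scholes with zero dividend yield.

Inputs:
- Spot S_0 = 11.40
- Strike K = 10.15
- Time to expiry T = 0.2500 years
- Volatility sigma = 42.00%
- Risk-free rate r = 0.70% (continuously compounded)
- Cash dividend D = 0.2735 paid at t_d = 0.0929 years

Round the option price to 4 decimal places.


PV(D) = D * exp(-r * t_d) = 0.2735 * 0.99934991 = 0.27332220
S_0' = S_0 - PV(D) = 11.4000 - 0.27332220 = 11.12667780
d1 = (ln(S_0'/K) + (r + sigma^2/2)*T) / (sigma*sqrt(T)) = 0.55081869
d2 = d1 - sigma*sqrt(T) = 0.34081869
exp(-rT) = 0.99825153
N(d1) = 0.70912101; N(d2) = 0.63337996
C = S_0' * N(d1) - K * exp(-rT) * N(d2) = 11.12667780 * 0.70912101 - 10.1500 * 0.99825153 * 0.63337996 = 1.4726

Answer: Price = 1.4726


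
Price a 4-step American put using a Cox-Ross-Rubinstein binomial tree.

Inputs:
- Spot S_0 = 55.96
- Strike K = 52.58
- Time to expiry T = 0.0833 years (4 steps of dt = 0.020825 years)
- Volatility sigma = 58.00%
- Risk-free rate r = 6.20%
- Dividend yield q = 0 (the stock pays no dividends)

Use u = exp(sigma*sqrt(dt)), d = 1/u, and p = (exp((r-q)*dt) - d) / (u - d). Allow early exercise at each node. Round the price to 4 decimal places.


Answer: Price = V(0,0) = 2.2481

Derivation:
dt = T/N = 0.020825
u = exp(sigma*sqrt(dt)) = 1.087302; d = 1/u = 0.919708
p = (exp((r-q)*dt) - d) / (u - d) = 0.486796
Discount per step: exp(-r*dt) = 0.998710
Stock lattice S(k, i) with i counting down-moves:
  k=0: S(0,0) = 55.9600
  k=1: S(1,0) = 60.8454; S(1,1) = 51.4669
  k=2: S(2,0) = 66.1573; S(2,1) = 55.9600; S(2,2) = 47.3345
  k=3: S(3,0) = 71.9329; S(3,1) = 60.8454; S(3,2) = 51.4669; S(3,3) = 43.5339
  k=4: S(4,0) = 78.2128; S(4,1) = 66.1573; S(4,2) = 55.9600; S(4,3) = 47.3345; S(4,4) = 40.0385
Terminal payoffs V(N, i) = max(K - S_T, 0):
  V(4,0) = 0.000000; V(4,1) = 0.000000; V(4,2) = 0.000000; V(4,3) = 5.245517; V(4,4) = 12.541521
Backward induction: V(k, i) = exp(-r*dt) * [p * V(k+1, i) + (1-p) * V(k+1, i+1)]; then take max(V_cont, immediate exercise) for American.
  V(3,0) = exp(-r*dt) * [p*0.000000 + (1-p)*0.000000] = 0.000000; exercise = 0.000000; V(3,0) = max -> 0.000000
  V(3,1) = exp(-r*dt) * [p*0.000000 + (1-p)*0.000000] = 0.000000; exercise = 0.000000; V(3,1) = max -> 0.000000
  V(3,2) = exp(-r*dt) * [p*0.000000 + (1-p)*5.245517] = 2.688544; exercise = 1.113140; V(3,2) = max -> 2.688544
  V(3,3) = exp(-r*dt) * [p*5.245517 + (1-p)*12.541521] = 8.978252; exercise = 9.046097; V(3,3) = max -> 9.046097
  V(2,0) = exp(-r*dt) * [p*0.000000 + (1-p)*0.000000] = 0.000000; exercise = 0.000000; V(2,0) = max -> 0.000000
  V(2,1) = exp(-r*dt) * [p*0.000000 + (1-p)*2.688544] = 1.377990; exercise = 0.000000; V(2,1) = max -> 1.377990
  V(2,2) = exp(-r*dt) * [p*2.688544 + (1-p)*9.046097] = 5.943584; exercise = 5.245517; V(2,2) = max -> 5.943584
  V(1,0) = exp(-r*dt) * [p*0.000000 + (1-p)*1.377990] = 0.706277; exercise = 0.000000; V(1,0) = max -> 0.706277
  V(1,1) = exp(-r*dt) * [p*1.377990 + (1-p)*5.943584] = 3.716267; exercise = 1.113140; V(1,1) = max -> 3.716267
  V(0,0) = exp(-r*dt) * [p*0.706277 + (1-p)*3.716267] = 2.248110; exercise = 0.000000; V(0,0) = max -> 2.248110


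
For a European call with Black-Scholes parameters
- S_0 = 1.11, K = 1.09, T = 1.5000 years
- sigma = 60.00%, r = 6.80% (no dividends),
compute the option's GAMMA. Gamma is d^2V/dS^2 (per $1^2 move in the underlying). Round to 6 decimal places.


Answer: Gamma = 0.424786

Derivation:
d1 = 0.5309708824; d2 = -0.2038760404
phi(d1) = 0.3464892199; exp(-qT) = 1.0000000000; exp(-rT) = 0.9030295517
Gamma = exp(-qT) * phi(d1) / (S * sigma * sqrt(T)) = 1.0000000000 * 0.3464892199 / (1.1100 * 0.6000 * 1.2247448714) = 0.424786


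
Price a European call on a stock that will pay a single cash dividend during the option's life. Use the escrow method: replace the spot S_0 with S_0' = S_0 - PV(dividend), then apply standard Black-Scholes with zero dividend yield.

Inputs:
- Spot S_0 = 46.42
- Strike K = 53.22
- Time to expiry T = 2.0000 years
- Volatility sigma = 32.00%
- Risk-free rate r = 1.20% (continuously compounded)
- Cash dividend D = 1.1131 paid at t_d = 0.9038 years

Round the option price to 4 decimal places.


Answer: Price = 5.7742

Derivation:
PV(D) = D * exp(-r * t_d) = 1.1131 * 0.98921300 = 1.10109299
S_0' = S_0 - PV(D) = 46.4200 - 1.10109299 = 45.31890701
d1 = (ln(S_0'/K) + (r + sigma^2/2)*T) / (sigma*sqrt(T)) = -0.07581499
d2 = d1 - sigma*sqrt(T) = -0.52836333
exp(-rT) = 0.97628571
N(d1) = 0.46978315; N(d2) = 0.29862359
C = S_0' * N(d1) - K * exp(-rT) * N(d2) = 45.31890701 * 0.46978315 - 53.2200 * 0.97628571 * 0.29862359 = 5.7742


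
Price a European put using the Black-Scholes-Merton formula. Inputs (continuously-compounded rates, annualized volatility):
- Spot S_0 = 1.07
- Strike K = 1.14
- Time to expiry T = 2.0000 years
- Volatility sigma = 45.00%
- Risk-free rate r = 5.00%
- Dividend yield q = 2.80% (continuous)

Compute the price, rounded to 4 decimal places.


Answer: Price = 0.2651

Derivation:
d1 = (ln(S/K) + (r - q + 0.5*sigma^2) * T) / (sigma * sqrt(T)) = 0.28776164
d2 = d1 - sigma * sqrt(T) = -0.34863446
exp(-rT) = 0.90483742; exp(-qT) = 0.94553914
P = K * exp(-rT) * N(-d2) - S_0 * exp(-qT) * N(-d1)
N(-d1) = 0.38676460; N(-d2) = 0.63631812
P = 1.1400 * 0.90483742 * 0.63631812 - 1.0700 * 0.94553914 * 0.38676460 = 0.2651


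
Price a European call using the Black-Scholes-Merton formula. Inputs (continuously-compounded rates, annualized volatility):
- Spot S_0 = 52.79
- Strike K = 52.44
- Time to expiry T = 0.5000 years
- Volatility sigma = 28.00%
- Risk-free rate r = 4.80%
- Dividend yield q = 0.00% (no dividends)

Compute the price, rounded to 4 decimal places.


d1 = (ln(S/K) + (r - q + 0.5*sigma^2) * T) / (sigma * sqrt(T)) = 0.25381153
d2 = d1 - sigma * sqrt(T) = 0.05582164
exp(-rT) = 0.97628571; exp(-qT) = 1.00000000
C = S_0 * exp(-qT) * N(d1) - K * exp(-rT) * N(d2)
N(d1) = 0.60017942; N(d2) = 0.52225805
C = 52.7900 * 1.00000000 * 0.60017942 - 52.4400 * 0.97628571 * 0.52225805 = 4.9457

Answer: Price = 4.9457


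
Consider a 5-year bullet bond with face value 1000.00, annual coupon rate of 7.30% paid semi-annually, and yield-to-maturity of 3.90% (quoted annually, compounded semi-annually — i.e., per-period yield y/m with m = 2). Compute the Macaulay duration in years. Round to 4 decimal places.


Answer: Macaulay duration = 4.3359 years

Derivation:
Coupon per period c = face * coupon_rate / m = 36.500000
Periods per year m = 2; per-period yield y/m = 0.019500
Number of cashflows N = 10
Cashflows (t years, CF_t, discount factor 1/(1+y/m)^(m*t), PV):
  t = 0.5000: CF_t = 36.500000, DF = 0.980873, PV = 35.801864
  t = 1.0000: CF_t = 36.500000, DF = 0.962112, PV = 35.117081
  t = 1.5000: CF_t = 36.500000, DF = 0.943709, PV = 34.445395
  t = 2.0000: CF_t = 36.500000, DF = 0.925659, PV = 33.786558
  t = 2.5000: CF_t = 36.500000, DF = 0.907954, PV = 33.140321
  t = 3.0000: CF_t = 36.500000, DF = 0.890588, PV = 32.506446
  t = 3.5000: CF_t = 36.500000, DF = 0.873553, PV = 31.884694
  t = 4.0000: CF_t = 36.500000, DF = 0.856845, PV = 31.274835
  t = 4.5000: CF_t = 36.500000, DF = 0.840456, PV = 30.676640
  t = 5.0000: CF_t = 1036.500000, DF = 0.824380, PV = 854.470366
Price P = sum_t PV_t = 1153.104199
Macaulay numerator sum_t t * PV_t:
  t * PV_t at t = 0.5000: 17.900932
  t * PV_t at t = 1.0000: 35.117081
  t * PV_t at t = 1.5000: 51.668093
  t * PV_t at t = 2.0000: 67.573115
  t * PV_t at t = 2.5000: 82.850803
  t * PV_t at t = 3.0000: 97.519337
  t * PV_t at t = 3.5000: 111.596429
  t * PV_t at t = 4.0000: 125.099339
  t * PV_t at t = 4.5000: 138.044881
  t * PV_t at t = 5.0000: 4272.351828
Macaulay duration D = (sum_t t * PV_t) / P = 4999.721837 / 1153.104199 = 4.335880


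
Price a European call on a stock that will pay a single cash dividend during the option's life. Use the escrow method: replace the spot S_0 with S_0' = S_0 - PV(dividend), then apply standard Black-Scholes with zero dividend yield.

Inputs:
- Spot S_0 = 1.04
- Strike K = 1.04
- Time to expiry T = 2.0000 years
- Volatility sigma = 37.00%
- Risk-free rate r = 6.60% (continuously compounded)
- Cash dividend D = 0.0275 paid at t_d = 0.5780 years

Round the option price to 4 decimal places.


Answer: Price = 0.2537

Derivation:
PV(D) = D * exp(-r * t_d) = 0.0275 * 0.96257047 = 0.02647069
S_0' = S_0 - PV(D) = 1.0400 - 0.02647069 = 1.01352931
d1 = (ln(S_0'/K) + (r + sigma^2/2)*T) / (sigma*sqrt(T)) = 0.46462247
d2 = d1 - sigma*sqrt(T) = -0.05863655
exp(-rT) = 0.87634100
N(d1) = 0.67889908; N(d2) = 0.47662080
C = S_0' * N(d1) - K * exp(-rT) * N(d2) = 1.01352931 * 0.67889908 - 1.0400 * 0.87634100 * 0.47662080 = 0.2537


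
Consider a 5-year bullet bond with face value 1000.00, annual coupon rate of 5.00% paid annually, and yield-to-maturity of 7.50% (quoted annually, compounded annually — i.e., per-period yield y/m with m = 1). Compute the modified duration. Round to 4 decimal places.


Answer: Modified duration = 4.2022

Derivation:
Coupon per period c = face * coupon_rate / m = 50.000000
Periods per year m = 1; per-period yield y/m = 0.075000
Number of cashflows N = 5
Cashflows (t years, CF_t, discount factor 1/(1+y/m)^(m*t), PV):
  t = 1.0000: CF_t = 50.000000, DF = 0.930233, PV = 46.511628
  t = 2.0000: CF_t = 50.000000, DF = 0.865333, PV = 43.266631
  t = 3.0000: CF_t = 50.000000, DF = 0.804961, PV = 40.248028
  t = 4.0000: CF_t = 50.000000, DF = 0.748801, PV = 37.440026
  t = 5.0000: CF_t = 1050.000000, DF = 0.696559, PV = 731.386564
Price P = sum_t PV_t = 898.852877
First compute Macaulay numerator sum_t t * PV_t:
  t * PV_t at t = 1.0000: 46.511628
  t * PV_t at t = 2.0000: 86.533261
  t * PV_t at t = 3.0000: 120.744085
  t * PV_t at t = 4.0000: 149.760106
  t * PV_t at t = 5.0000: 3656.932820
Macaulay duration D = 4060.481900 / 898.852877 = 4.517404
Modified duration = D / (1 + y/m) = 4.517404 / (1 + 0.075000) = 4.202237


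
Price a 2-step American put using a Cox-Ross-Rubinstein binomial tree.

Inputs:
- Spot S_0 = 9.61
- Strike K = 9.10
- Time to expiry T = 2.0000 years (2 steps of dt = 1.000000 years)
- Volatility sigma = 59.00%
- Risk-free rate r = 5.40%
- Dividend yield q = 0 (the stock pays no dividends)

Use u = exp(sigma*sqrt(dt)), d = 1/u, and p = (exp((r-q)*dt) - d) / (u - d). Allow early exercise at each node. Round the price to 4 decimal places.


Answer: Price = V(0,0) = 2.1411

Derivation:
dt = T/N = 1.000000
u = exp(sigma*sqrt(dt)) = 1.803988; d = 1/u = 0.554327
p = (exp((r-q)*dt) - d) / (u - d) = 0.401035
Discount per step: exp(-r*dt) = 0.947432
Stock lattice S(k, i) with i counting down-moves:
  k=0: S(0,0) = 9.6100
  k=1: S(1,0) = 17.3363; S(1,1) = 5.3271
  k=2: S(2,0) = 31.2745; S(2,1) = 9.6100; S(2,2) = 2.9529
Terminal payoffs V(N, i) = max(K - S_T, 0):
  V(2,0) = 0.000000; V(2,1) = 0.000000; V(2,2) = 6.147051
Backward induction: V(k, i) = exp(-r*dt) * [p * V(k+1, i) + (1-p) * V(k+1, i+1)]; then take max(V_cont, immediate exercise) for American.
  V(1,0) = exp(-r*dt) * [p*0.000000 + (1-p)*0.000000] = 0.000000; exercise = 0.000000; V(1,0) = max -> 0.000000
  V(1,1) = exp(-r*dt) * [p*0.000000 + (1-p)*6.147051] = 3.488323; exercise = 3.772915; V(1,1) = max -> 3.772915
  V(0,0) = exp(-r*dt) * [p*0.000000 + (1-p)*3.772915] = 2.141050; exercise = 0.000000; V(0,0) = max -> 2.141050


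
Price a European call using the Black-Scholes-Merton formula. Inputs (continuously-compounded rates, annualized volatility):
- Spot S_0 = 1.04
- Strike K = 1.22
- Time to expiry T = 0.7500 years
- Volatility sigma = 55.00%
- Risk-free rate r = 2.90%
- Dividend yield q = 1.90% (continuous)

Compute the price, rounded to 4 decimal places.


d1 = (ln(S/K) + (r - q + 0.5*sigma^2) * T) / (sigma * sqrt(T)) = -0.08123349
d2 = d1 - sigma * sqrt(T) = -0.55754746
exp(-rT) = 0.97848483; exp(-qT) = 0.98585105
C = S_0 * exp(-qT) * N(d1) - K * exp(-rT) * N(d2)
N(d1) = 0.46762813; N(d2) = 0.28857672
C = 1.0400 * 0.98585105 * 0.46762813 - 1.2200 * 0.97848483 * 0.28857672 = 0.1350

Answer: Price = 0.1350


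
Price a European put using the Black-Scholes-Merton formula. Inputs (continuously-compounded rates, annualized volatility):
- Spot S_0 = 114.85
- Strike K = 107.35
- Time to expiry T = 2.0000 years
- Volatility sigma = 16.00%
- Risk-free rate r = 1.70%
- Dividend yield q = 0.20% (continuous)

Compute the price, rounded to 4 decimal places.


d1 = (ln(S/K) + (r - q + 0.5*sigma^2) * T) / (sigma * sqrt(T)) = 0.54417349
d2 = d1 - sigma * sqrt(T) = 0.31789932
exp(-rT) = 0.96657150; exp(-qT) = 0.99600799
P = K * exp(-rT) * N(-d2) - S_0 * exp(-qT) * N(-d1)
N(-d1) = 0.29316105; N(-d2) = 0.37528065
P = 107.3500 * 0.96657150 * 0.37528065 - 114.8500 * 0.99600799 * 0.29316105 = 5.4045

Answer: Price = 5.4045


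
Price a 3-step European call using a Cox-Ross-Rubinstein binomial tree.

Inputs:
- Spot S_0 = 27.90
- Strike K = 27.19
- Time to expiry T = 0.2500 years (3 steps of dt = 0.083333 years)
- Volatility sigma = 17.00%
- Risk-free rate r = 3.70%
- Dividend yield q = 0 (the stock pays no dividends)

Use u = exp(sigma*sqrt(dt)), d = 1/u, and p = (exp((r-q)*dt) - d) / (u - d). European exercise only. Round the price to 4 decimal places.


Answer: Price = V(0,0) = 1.5262

Derivation:
dt = T/N = 0.083333
u = exp(sigma*sqrt(dt)) = 1.050299; d = 1/u = 0.952110
p = (exp((r-q)*dt) - d) / (u - d) = 0.519184
Discount per step: exp(-r*dt) = 0.996921
Stock lattice S(k, i) with i counting down-moves:
  k=0: S(0,0) = 27.9000
  k=1: S(1,0) = 29.3033; S(1,1) = 26.5639
  k=2: S(2,0) = 30.7773; S(2,1) = 27.9000; S(2,2) = 25.2917
  k=3: S(3,0) = 32.3253; S(3,1) = 29.3033; S(3,2) = 26.5639; S(3,3) = 24.0805
Terminal payoffs V(N, i) = max(S_T - K, 0):
  V(3,0) = 5.135326; V(3,1) = 2.113339; V(3,2) = 0.000000; V(3,3) = 0.000000
Backward induction: V(k, i) = exp(-r*dt) * [p * V(k+1, i) + (1-p) * V(k+1, i+1)].
  V(2,0) = exp(-r*dt) * [p*5.135326 + (1-p)*2.113339] = 3.670971
  V(2,1) = exp(-r*dt) * [p*2.113339 + (1-p)*0.000000] = 1.093834
  V(2,2) = exp(-r*dt) * [p*0.000000 + (1-p)*0.000000] = 0.000000
  V(1,0) = exp(-r*dt) * [p*3.670971 + (1-p)*1.093834] = 2.424356
  V(1,1) = exp(-r*dt) * [p*1.093834 + (1-p)*0.000000] = 0.566153
  V(0,0) = exp(-r*dt) * [p*2.424356 + (1-p)*0.566153] = 1.526190


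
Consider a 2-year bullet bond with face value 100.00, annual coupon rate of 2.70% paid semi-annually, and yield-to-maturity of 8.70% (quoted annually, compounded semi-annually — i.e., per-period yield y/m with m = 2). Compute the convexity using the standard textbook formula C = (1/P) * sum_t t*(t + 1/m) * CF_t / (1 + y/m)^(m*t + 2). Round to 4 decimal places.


Coupon per period c = face * coupon_rate / m = 1.350000
Periods per year m = 2; per-period yield y/m = 0.043500
Number of cashflows N = 4
Cashflows (t years, CF_t, discount factor 1/(1+y/m)^(m*t), PV):
  t = 0.5000: CF_t = 1.350000, DF = 0.958313, PV = 1.293723
  t = 1.0000: CF_t = 1.350000, DF = 0.918365, PV = 1.239792
  t = 1.5000: CF_t = 1.350000, DF = 0.880081, PV = 1.188109
  t = 2.0000: CF_t = 101.350000, DF = 0.843393, PV = 85.477919
Price P = sum_t PV_t = 89.199543
Convexity numerator sum_t t*(t + 1/m) * CF_t / (1+y/m)^(m*t + 2):
  t = 0.5000: term = 0.594055
  t = 1.0000: term = 1.707872
  t = 1.5000: term = 3.273352
  t = 2.0000: term = 392.499436
Convexity = (1/P) * sum = 398.074715 / 89.199543 = 4.462744

Answer: Convexity = 4.4627


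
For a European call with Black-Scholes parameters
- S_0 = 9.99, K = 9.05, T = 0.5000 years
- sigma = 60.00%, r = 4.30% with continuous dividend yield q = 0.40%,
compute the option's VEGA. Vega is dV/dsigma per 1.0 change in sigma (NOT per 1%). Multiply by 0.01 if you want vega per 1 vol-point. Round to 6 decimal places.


Answer: Vega = 2.493095

Derivation:
d1 = 0.4910145598; d2 = 0.0667504911
phi(d1) = 0.3536363399; exp(-qT) = 0.9980019987; exp(-rT) = 0.9787294775
Vega = S * exp(-qT) * phi(d1) * sqrt(T) = 9.9900 * 0.9980019987 * 0.3536363399 * 0.7071067812 = 2.493095


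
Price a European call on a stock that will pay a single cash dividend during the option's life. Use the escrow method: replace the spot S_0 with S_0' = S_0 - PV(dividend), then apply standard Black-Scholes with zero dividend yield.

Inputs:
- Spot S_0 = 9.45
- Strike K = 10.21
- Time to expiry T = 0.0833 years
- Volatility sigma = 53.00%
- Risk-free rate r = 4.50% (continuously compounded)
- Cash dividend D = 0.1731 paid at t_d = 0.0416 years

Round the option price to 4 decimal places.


PV(D) = D * exp(-r * t_d) = 0.1731 * 0.99812975 = 0.17277626
S_0' = S_0 - PV(D) = 9.4500 - 0.17277626 = 9.27722374
d1 = (ln(S_0'/K) + (r + sigma^2/2)*T) / (sigma*sqrt(T)) = -0.52532374
d2 = d1 - sigma*sqrt(T) = -0.67829096
exp(-rT) = 0.99625852
N(d1) = 0.29967908; N(d2) = 0.24879362
C = S_0' * N(d1) - K * exp(-rT) * N(d2) = 9.27722374 * 0.29967908 - 10.2100 * 0.99625852 * 0.24879362 = 0.2495

Answer: Price = 0.2495


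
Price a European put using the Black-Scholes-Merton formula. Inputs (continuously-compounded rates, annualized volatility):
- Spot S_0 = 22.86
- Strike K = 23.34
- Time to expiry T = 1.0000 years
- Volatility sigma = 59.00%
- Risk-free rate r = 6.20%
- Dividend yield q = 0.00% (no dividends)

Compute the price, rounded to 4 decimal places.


Answer: Price = 4.7473

Derivation:
d1 = (ln(S/K) + (r - q + 0.5*sigma^2) * T) / (sigma * sqrt(T)) = 0.36486446
d2 = d1 - sigma * sqrt(T) = -0.22513554
exp(-rT) = 0.93988289; exp(-qT) = 1.00000000
P = K * exp(-rT) * N(-d2) - S_0 * exp(-qT) * N(-d1)
N(-d1) = 0.35760629; N(-d2) = 0.58906308
P = 23.3400 * 0.93988289 * 0.58906308 - 22.8600 * 1.00000000 * 0.35760629 = 4.7473


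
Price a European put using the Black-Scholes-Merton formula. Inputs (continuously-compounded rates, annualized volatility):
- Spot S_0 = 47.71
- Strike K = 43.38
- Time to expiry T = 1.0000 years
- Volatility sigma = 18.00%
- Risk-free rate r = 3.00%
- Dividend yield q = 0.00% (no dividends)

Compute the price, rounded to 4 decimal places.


Answer: Price = 1.1593

Derivation:
d1 = (ln(S/K) + (r - q + 0.5*sigma^2) * T) / (sigma * sqrt(T)) = 0.78523619
d2 = d1 - sigma * sqrt(T) = 0.60523619
exp(-rT) = 0.97044553; exp(-qT) = 1.00000000
P = K * exp(-rT) * N(-d2) - S_0 * exp(-qT) * N(-d1)
N(-d1) = 0.21615755; N(-d2) = 0.27251104
P = 43.3800 * 0.97044553 * 0.27251104 - 47.7100 * 1.00000000 * 0.21615755 = 1.1593


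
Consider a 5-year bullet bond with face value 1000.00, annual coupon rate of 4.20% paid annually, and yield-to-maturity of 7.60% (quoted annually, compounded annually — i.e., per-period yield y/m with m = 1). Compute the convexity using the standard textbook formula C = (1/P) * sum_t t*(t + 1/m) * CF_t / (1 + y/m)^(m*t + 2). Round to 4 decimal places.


Coupon per period c = face * coupon_rate / m = 42.000000
Periods per year m = 1; per-period yield y/m = 0.076000
Number of cashflows N = 5
Cashflows (t years, CF_t, discount factor 1/(1+y/m)^(m*t), PV):
  t = 1.0000: CF_t = 42.000000, DF = 0.929368, PV = 39.033457
  t = 2.0000: CF_t = 42.000000, DF = 0.863725, PV = 36.276447
  t = 3.0000: CF_t = 42.000000, DF = 0.802718, PV = 33.714170
  t = 4.0000: CF_t = 42.000000, DF = 0.746021, PV = 31.332872
  t = 5.0000: CF_t = 1042.000000, DF = 0.693328, PV = 722.447616
Price P = sum_t PV_t = 862.804563
Convexity numerator sum_t t*(t + 1/m) * CF_t / (1+y/m)^(m*t + 2):
  t = 1.0000: term = 67.428341
  t = 2.0000: term = 187.997232
  t = 3.0000: term = 349.437235
  t = 4.0000: term = 541.259657
  t = 5.0000: term = 18719.880600
Convexity = (1/P) * sum = 19866.003064 / 862.804563 = 23.024917

Answer: Convexity = 23.0249


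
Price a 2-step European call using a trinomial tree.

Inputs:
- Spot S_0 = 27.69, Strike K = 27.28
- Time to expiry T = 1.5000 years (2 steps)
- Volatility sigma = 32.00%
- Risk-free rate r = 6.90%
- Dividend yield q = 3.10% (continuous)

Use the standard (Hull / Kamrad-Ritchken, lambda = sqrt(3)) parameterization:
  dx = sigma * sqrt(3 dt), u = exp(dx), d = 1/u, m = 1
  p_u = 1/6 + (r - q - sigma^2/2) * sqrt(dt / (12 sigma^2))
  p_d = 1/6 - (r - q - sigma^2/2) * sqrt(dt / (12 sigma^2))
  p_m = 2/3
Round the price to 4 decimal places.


dt = T/N = 0.750000; dx = sigma*sqrt(3*dt) = 0.480000
u = exp(dx) = 1.616074; d = 1/u = 0.618783
p_u = 0.156354, p_m = 0.666667, p_d = 0.176979
Discount per step: exp(-r*dt) = 0.949566
Stock lattice S(k, j) with j the centered position index:
  k=0: S(0,+0) = 27.6900
  k=1: S(1,-1) = 17.1341; S(1,+0) = 27.6900; S(1,+1) = 44.7491
  k=2: S(2,-2) = 10.6023; S(2,-1) = 17.1341; S(2,+0) = 27.6900; S(2,+1) = 44.7491; S(2,+2) = 72.3179
Terminal payoffs V(N, j) = max(S_T - K, 0):
  V(2,-2) = 0.000000; V(2,-1) = 0.000000; V(2,+0) = 0.410000; V(2,+1) = 17.469100; V(2,+2) = 45.037875
Backward induction: V(k, j) = exp(-r*dt) * [p_u * V(k+1, j+1) + p_m * V(k+1, j) + p_d * V(k+1, j-1)]
  V(1,-1) = exp(-r*dt) * [p_u*0.410000 + p_m*0.000000 + p_d*0.000000] = 0.060872
  V(1,+0) = exp(-r*dt) * [p_u*17.469100 + p_m*0.410000 + p_d*0.000000] = 2.853162
  V(1,+1) = exp(-r*dt) * [p_u*45.037875 + p_m*17.469100 + p_d*0.410000] = 17.814326
  V(0,+0) = exp(-r*dt) * [p_u*17.814326 + p_m*2.853162 + p_d*0.060872] = 4.461276

Answer: Price = V(0,0) = 4.4613


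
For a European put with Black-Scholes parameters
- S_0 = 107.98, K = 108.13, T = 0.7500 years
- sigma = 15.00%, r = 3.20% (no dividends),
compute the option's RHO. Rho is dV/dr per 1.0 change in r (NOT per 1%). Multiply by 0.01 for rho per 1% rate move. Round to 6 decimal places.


d1 = 0.2390177601; d2 = 0.1091139496
phi(d1) = 0.3877078147; exp(-qT) = 1.0000000000; exp(-rT) = 0.9762857098
N(-d2) = 0.4565560554
Rho = -K*T*exp(-rT)*N(-d2) = -108.1300 * 0.7500 * 0.9762857098 * 0.4565560554 = -36.147520

Answer: Rho = -36.147520


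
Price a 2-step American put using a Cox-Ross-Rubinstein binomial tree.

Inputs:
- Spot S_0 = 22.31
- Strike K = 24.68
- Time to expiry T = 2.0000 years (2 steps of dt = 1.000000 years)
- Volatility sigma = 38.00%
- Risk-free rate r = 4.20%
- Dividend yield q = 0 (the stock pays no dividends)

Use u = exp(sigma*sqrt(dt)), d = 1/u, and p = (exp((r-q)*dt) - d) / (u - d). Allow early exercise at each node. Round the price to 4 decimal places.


Answer: Price = V(0,0) = 5.4095

Derivation:
dt = T/N = 1.000000
u = exp(sigma*sqrt(dt)) = 1.462285; d = 1/u = 0.683861
p = (exp((r-q)*dt) - d) / (u - d) = 0.461231
Discount per step: exp(-r*dt) = 0.958870
Stock lattice S(k, i) with i counting down-moves:
  k=0: S(0,0) = 22.3100
  k=1: S(1,0) = 32.6236; S(1,1) = 15.2569
  k=2: S(2,0) = 47.7049; S(2,1) = 22.3100; S(2,2) = 10.4336
Terminal payoffs V(N, i) = max(K - S_T, 0):
  V(2,0) = 0.000000; V(2,1) = 2.370000; V(2,2) = 14.246362
Backward induction: V(k, i) = exp(-r*dt) * [p * V(k+1, i) + (1-p) * V(k+1, i+1)]; then take max(V_cont, immediate exercise) for American.
  V(1,0) = exp(-r*dt) * [p*0.000000 + (1-p)*2.370000] = 1.224364; exercise = 0.000000; V(1,0) = max -> 1.224364
  V(1,1) = exp(-r*dt) * [p*2.370000 + (1-p)*14.246362] = 8.407958; exercise = 9.423052; V(1,1) = max -> 9.423052
  V(0,0) = exp(-r*dt) * [p*1.224364 + (1-p)*9.423052] = 5.409522; exercise = 2.370000; V(0,0) = max -> 5.409522


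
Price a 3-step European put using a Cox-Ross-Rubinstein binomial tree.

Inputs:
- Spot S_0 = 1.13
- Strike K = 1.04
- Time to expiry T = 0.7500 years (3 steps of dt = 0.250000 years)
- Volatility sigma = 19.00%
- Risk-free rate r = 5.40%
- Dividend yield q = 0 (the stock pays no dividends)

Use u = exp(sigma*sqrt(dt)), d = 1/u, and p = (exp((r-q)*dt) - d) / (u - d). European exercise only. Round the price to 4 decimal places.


Answer: Price = V(0,0) = 0.0209

Derivation:
dt = T/N = 0.250000
u = exp(sigma*sqrt(dt)) = 1.099659; d = 1/u = 0.909373
p = (exp((r-q)*dt) - d) / (u - d) = 0.547695
Discount per step: exp(-r*dt) = 0.986591
Stock lattice S(k, i) with i counting down-moves:
  k=0: S(0,0) = 1.1300
  k=1: S(1,0) = 1.2426; S(1,1) = 1.0276
  k=2: S(2,0) = 1.3665; S(2,1) = 1.1300; S(2,2) = 0.9345
  k=3: S(3,0) = 1.5026; S(3,1) = 1.2426; S(3,2) = 1.0276; S(3,3) = 0.8498
Terminal payoffs V(N, i) = max(K - S_T, 0):
  V(3,0) = 0.000000; V(3,1) = 0.000000; V(3,2) = 0.012409; V(3,3) = 0.190224
Backward induction: V(k, i) = exp(-r*dt) * [p * V(k+1, i) + (1-p) * V(k+1, i+1)].
  V(2,0) = exp(-r*dt) * [p*0.000000 + (1-p)*0.000000] = 0.000000
  V(2,1) = exp(-r*dt) * [p*0.000000 + (1-p)*0.012409] = 0.005537
  V(2,2) = exp(-r*dt) * [p*0.012409 + (1-p)*0.190224] = 0.091591
  V(1,0) = exp(-r*dt) * [p*0.000000 + (1-p)*0.005537] = 0.002471
  V(1,1) = exp(-r*dt) * [p*0.005537 + (1-p)*0.091591] = 0.043863
  V(0,0) = exp(-r*dt) * [p*0.002471 + (1-p)*0.043863] = 0.020909


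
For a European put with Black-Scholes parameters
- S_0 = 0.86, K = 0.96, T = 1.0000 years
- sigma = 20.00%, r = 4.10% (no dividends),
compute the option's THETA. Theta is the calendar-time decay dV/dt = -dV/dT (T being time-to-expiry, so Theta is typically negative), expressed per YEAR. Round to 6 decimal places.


Answer: Theta = -0.007913

Derivation:
d1 = -0.2450044761; d2 = -0.4450044761
phi(d1) = 0.3871464902; exp(-qT) = 1.0000000000; exp(-rT) = 0.9598291299
Theta = -S*exp(-qT)*phi(d1)*sigma/(2*sqrt(T)) + r*K*exp(-rT)*N(-d2) - q*S*exp(-qT)*N(-d1)
N(-d1) = 0.5967735172; N(-d2) = 0.6718417403; sqrt(T) = 1.0000000000
Term 1 = -0.8600 * 1.0000000000 * 0.3871464902 * 0.2000 / (2 * 1.0000000000) = -0.0332945982
Term 2 = 0.0410 * 0.9600 * 0.9598291299 * 0.6718417403 = 0.0253814248
Term 3 = 0 (no dividend yield, q = 0)
Theta = -0.0332945982 + (0.0253814248) + (0.0000000000) = -0.007913


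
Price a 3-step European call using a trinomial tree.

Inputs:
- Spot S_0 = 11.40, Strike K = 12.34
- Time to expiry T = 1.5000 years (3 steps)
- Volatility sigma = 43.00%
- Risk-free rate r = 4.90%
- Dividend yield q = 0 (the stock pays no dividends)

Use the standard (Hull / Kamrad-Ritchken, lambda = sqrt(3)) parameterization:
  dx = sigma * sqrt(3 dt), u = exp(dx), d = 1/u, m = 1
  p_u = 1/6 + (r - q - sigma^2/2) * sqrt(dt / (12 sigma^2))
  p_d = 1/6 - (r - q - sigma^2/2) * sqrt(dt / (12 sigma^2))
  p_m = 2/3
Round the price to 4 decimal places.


Answer: Price = V(0,0) = 2.2680

Derivation:
dt = T/N = 0.500000; dx = sigma*sqrt(3*dt) = 0.526640
u = exp(dx) = 1.693234; d = 1/u = 0.590586
p_u = 0.146041, p_m = 0.666667, p_d = 0.187293
Discount per step: exp(-r*dt) = 0.975798
Stock lattice S(k, j) with j the centered position index:
  k=0: S(0,+0) = 11.4000
  k=1: S(1,-1) = 6.7327; S(1,+0) = 11.4000; S(1,+1) = 19.3029
  k=2: S(2,-2) = 3.9762; S(2,-1) = 6.7327; S(2,+0) = 11.4000; S(2,+1) = 19.3029; S(2,+2) = 32.6843
  k=3: S(3,-3) = 2.3483; S(3,-2) = 3.9762; S(3,-1) = 6.7327; S(3,+0) = 11.4000; S(3,+1) = 19.3029; S(3,+2) = 32.6843; S(3,+3) = 55.3421
Terminal payoffs V(N, j) = max(S_T - K, 0):
  V(3,-3) = 0.000000; V(3,-2) = 0.000000; V(3,-1) = 0.000000; V(3,+0) = 0.000000; V(3,+1) = 6.962867; V(3,+2) = 20.344271; V(3,+3) = 43.002118
Backward induction: V(k, j) = exp(-r*dt) * [p_u * V(k+1, j+1) + p_m * V(k+1, j) + p_d * V(k+1, j-1)]
  V(2,-2) = exp(-r*dt) * [p_u*0.000000 + p_m*0.000000 + p_d*0.000000] = 0.000000
  V(2,-1) = exp(-r*dt) * [p_u*0.000000 + p_m*0.000000 + p_d*0.000000] = 0.000000
  V(2,+0) = exp(-r*dt) * [p_u*6.962867 + p_m*0.000000 + p_d*0.000000] = 0.992251
  V(2,+1) = exp(-r*dt) * [p_u*20.344271 + p_m*6.962867 + p_d*0.000000] = 7.428749
  V(2,+2) = exp(-r*dt) * [p_u*43.002118 + p_m*20.344271 + p_d*6.962867] = 20.635192
  V(1,-1) = exp(-r*dt) * [p_u*0.992251 + p_m*0.000000 + p_d*0.000000] = 0.141402
  V(1,+0) = exp(-r*dt) * [p_u*7.428749 + p_m*0.992251 + p_d*0.000000] = 1.704133
  V(1,+1) = exp(-r*dt) * [p_u*20.635192 + p_m*7.428749 + p_d*0.992251] = 7.954622
  V(0,+0) = exp(-r*dt) * [p_u*7.954622 + p_m*1.704133 + p_d*0.141402] = 2.268018


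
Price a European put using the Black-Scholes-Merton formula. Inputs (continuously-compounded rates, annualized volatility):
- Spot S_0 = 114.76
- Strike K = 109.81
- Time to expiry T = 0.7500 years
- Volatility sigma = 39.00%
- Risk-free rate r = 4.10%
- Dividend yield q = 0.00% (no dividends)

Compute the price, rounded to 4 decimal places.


Answer: Price = 11.0565

Derivation:
d1 = (ln(S/K) + (r - q + 0.5*sigma^2) * T) / (sigma * sqrt(T)) = 0.39046315
d2 = d1 - sigma * sqrt(T) = 0.05271324
exp(-rT) = 0.96971797; exp(-qT) = 1.00000000
P = K * exp(-rT) * N(-d2) - S_0 * exp(-qT) * N(-d1)
N(-d1) = 0.34809705; N(-d2) = 0.47898020
P = 109.8100 * 0.96971797 * 0.47898020 - 114.7600 * 1.00000000 * 0.34809705 = 11.0565


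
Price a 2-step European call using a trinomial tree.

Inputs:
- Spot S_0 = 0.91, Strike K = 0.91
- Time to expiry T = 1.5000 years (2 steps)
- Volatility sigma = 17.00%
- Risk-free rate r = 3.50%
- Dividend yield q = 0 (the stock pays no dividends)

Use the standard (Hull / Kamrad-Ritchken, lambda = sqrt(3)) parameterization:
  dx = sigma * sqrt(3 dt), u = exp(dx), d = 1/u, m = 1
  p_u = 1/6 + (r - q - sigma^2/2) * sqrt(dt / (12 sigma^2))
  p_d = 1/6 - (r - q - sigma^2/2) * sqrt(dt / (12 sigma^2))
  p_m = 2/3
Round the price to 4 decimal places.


Answer: Price = V(0,0) = 0.0881

Derivation:
dt = T/N = 0.750000; dx = sigma*sqrt(3*dt) = 0.255000
u = exp(dx) = 1.290462; d = 1/u = 0.774916
p_u = 0.196887, p_m = 0.666667, p_d = 0.136446
Discount per step: exp(-r*dt) = 0.974092
Stock lattice S(k, j) with j the centered position index:
  k=0: S(0,+0) = 0.9100
  k=1: S(1,-1) = 0.7052; S(1,+0) = 0.9100; S(1,+1) = 1.1743
  k=2: S(2,-2) = 0.5465; S(2,-1) = 0.7052; S(2,+0) = 0.9100; S(2,+1) = 1.1743; S(2,+2) = 1.5154
Terminal payoffs V(N, j) = max(S_T - K, 0):
  V(2,-2) = 0.000000; V(2,-1) = 0.000000; V(2,+0) = 0.000000; V(2,+1) = 0.264320; V(2,+2) = 0.605415
Backward induction: V(k, j) = exp(-r*dt) * [p_u * V(k+1, j+1) + p_m * V(k+1, j) + p_d * V(k+1, j-1)]
  V(1,-1) = exp(-r*dt) * [p_u*0.000000 + p_m*0.000000 + p_d*0.000000] = 0.000000
  V(1,+0) = exp(-r*dt) * [p_u*0.264320 + p_m*0.000000 + p_d*0.000000] = 0.050693
  V(1,+1) = exp(-r*dt) * [p_u*0.605415 + p_m*0.264320 + p_d*0.000000] = 0.287758
  V(0,+0) = exp(-r*dt) * [p_u*0.287758 + p_m*0.050693 + p_d*0.000000] = 0.088108


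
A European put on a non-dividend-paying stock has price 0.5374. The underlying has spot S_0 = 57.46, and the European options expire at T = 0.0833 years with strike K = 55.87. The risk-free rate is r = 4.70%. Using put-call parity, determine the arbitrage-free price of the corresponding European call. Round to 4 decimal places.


Answer: Call price = 2.3457

Derivation:
Put-call parity: C - P = S_0 * exp(-qT) - K * exp(-rT).
S_0 * exp(-qT) = 57.4600 * 1.00000000 = 57.46000000
K * exp(-rT) = 55.8700 * 0.99609255 = 55.65169099
C = P + S*exp(-qT) - K*exp(-rT)
C = 0.5374 + 57.46000000 - 55.65169099 = 2.3457
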